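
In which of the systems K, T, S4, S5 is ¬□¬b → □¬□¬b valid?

S5-tableau for the negation ¬(¬□¬b → □¬□¬b):
1. ¬(¬□¬b → □¬□¬b), 0
2. ¬□¬b, 0   [¬→-rule on 1]
3. ¬□¬□¬b, 0   [¬→-rule on 1]
4. b, 1   [¬□-rule on 2: fresh world 1, 0R1]
5. □¬b, 2   [¬□-rule on 3: fresh world 2, 0R2]
6. ¬b, 0   [□-rule on 5 via 2R0]
7. ¬b, 1   [□-rule on 5 via 2R1]
Accessibility: 0R0, 0R1, 0R2, 1R0, 1R1, 1R2, 2R0, 2R1, 2R2
Branch closes: b and ¬b both at 1.
Every branch closes (one shown): valid in S5.
S4-tableau for the negation ¬(¬□¬b → □¬□¬b):
1. ¬(¬□¬b → □¬□¬b), 0
2. ¬□¬b, 0   [¬→-rule on 1]
3. ¬□¬□¬b, 0   [¬→-rule on 1]
4. b, 1   [¬□-rule on 2: fresh world 1, 0R1]
5. □¬b, 2   [¬□-rule on 3: fresh world 2, 0R2]
6. ¬b, 2   [□-rule on 5 via 2R2]
Accessibility: 0R0, 0R1, 0R2, 1R1, 2R2
Complete open branch: countermodel on an S4-frame, so not valid in S4, nor in K, T (the same frame is also a K-frame and a T-frame).

S5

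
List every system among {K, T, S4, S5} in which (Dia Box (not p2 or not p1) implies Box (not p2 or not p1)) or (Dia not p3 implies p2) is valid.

S4-tableau for the negation not ((Dia Box (not p2 or not p1) implies Box (not p2 or not p1)) or (Dia not p3 implies p2)):
1. not ((Dia Box (not p2 or not p1) implies Box (not p2 or not p1)) or (Dia not p3 implies p2)), 0
2. not (Dia Box (not p2 or not p1) implies Box (not p2 or not p1)), 0   [neg-or-rule on 1]
3. not (Dia not p3 implies p2), 0   [neg-or-rule on 1]
4. Dia Box (not p2 or not p1), 0   [neg-implies-rule on 2]
5. not Box (not p2 or not p1), 0   [neg-implies-rule on 2]
6. Dia not p3, 0   [neg-implies-rule on 3]
7. not p2, 0   [neg-implies-rule on 3]
8. Box (not p2 or not p1), 1   [Dia-rule on 4: fresh world 1, 0R1]
9. not p2 or not p1, 1   [Box-rule on 8 via 1R1]
10. not p1, 1   [or-rule on 9 (branches; this branch)]
11. not (not p2 or not p1), 2   [neg-Box-rule on 5: fresh world 2, 0R2]
12. p2, 2   [neg-or-rule on 11]
13. p1, 2   [neg-or-rule on 11]
14. not p3, 3   [Dia-rule on 6: fresh world 3, 0R3]
Accessibility: 0R0, 0R1, 0R2, 0R3, 1R1, 2R2, 3R3
Complete open branch: countermodel on an S4-frame, so not valid in S4, nor in K, T (the same frame is also a K-frame and a T-frame).
S5-tableau for the negation not ((Dia Box (not p2 or not p1) implies Box (not p2 or not p1)) or (Dia not p3 implies p2)):
1. not ((Dia Box (not p2 or not p1) implies Box (not p2 or not p1)) or (Dia not p3 implies p2)), 0
2. not (Dia Box (not p2 or not p1) implies Box (not p2 or not p1)), 0   [neg-or-rule on 1]
3. not (Dia not p3 implies p2), 0   [neg-or-rule on 1]
4. Dia Box (not p2 or not p1), 0   [neg-implies-rule on 2]
5. not Box (not p2 or not p1), 0   [neg-implies-rule on 2]
6. Dia not p3, 0   [neg-implies-rule on 3]
7. not p2, 0   [neg-implies-rule on 3]
8. Box (not p2 or not p1), 1   [Dia-rule on 4: fresh world 1, 0R1]
9. not p2 or not p1, 0   [Box-rule on 8 via 1R0]
10. not p2 or not p1, 1   [Box-rule on 8 via 1R1]
11. not p1, 0   [or-rule on 9 (branches; this branch)]
12. not p1, 1   [or-rule on 10 (branches; this branch)]
13. not (not p2 or not p1), 2   [neg-Box-rule on 5: fresh world 2, 0R2]
14. p2, 2   [neg-or-rule on 13]
15. p1, 2   [neg-or-rule on 13]
16. not p2 or not p1, 2   [Box-rule on 8 via 1R2]
17. not p1, 2   [or-rule on 16 (branches; this branch)]
Accessibility: 0R0, 0R1, 0R2, 1R0, 1R1, 1R2, 2R0, 2R1, 2R2
Branch closes: p1 and not p1 both at 2.
Every branch closes (one shown): valid in S5.

S5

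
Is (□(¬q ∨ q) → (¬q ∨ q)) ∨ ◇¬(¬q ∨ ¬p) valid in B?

Yes, valid

Tableau for the negation ¬((□(¬q ∨ q) → (¬q ∨ q)) ∨ ◇¬(¬q ∨ ¬p)):
1. ¬((□(¬q ∨ q) → (¬q ∨ q)) ∨ ◇¬(¬q ∨ ¬p)), w0
2. ¬(□(¬q ∨ q) → (¬q ∨ q)), w0
3. ¬◇¬(¬q ∨ ¬p), w0
4. □(¬q ∨ q), w0
5. ¬(¬q ∨ q), w0
6. q, w0
7. ¬q, w0
Accessibility: w0Rw0
Branch closes: q and ¬q both at w0.
Every branch of the negation's tableau closes; the branch above is one of them.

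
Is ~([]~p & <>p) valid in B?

Tableau for the negation []~p & <>p:
1. []~p & <>p, w0
2. []~p, w0
3. <>p, w0
4. ~p, w0
5. p, w1
6. ~p, w1
Accessibility: w0Rw0, w0Rw1, w1Rw0, w1Rw1
Branch closes: p and ~p both at w1.
Every branch of the negation's tableau closes; the branch above is one of them.

Valid in B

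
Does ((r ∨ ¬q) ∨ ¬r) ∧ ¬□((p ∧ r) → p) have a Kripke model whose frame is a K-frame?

Unsatisfiable (every branch closes)

1. ((r ∨ ¬q) ∨ ¬r) ∧ ¬□((p ∧ r) → p), 0
2. (r ∨ ¬q) ∨ ¬r, 0   [∧-rule on 1]
3. ¬□((p ∧ r) → p), 0   [∧-rule on 1]
4. r ∨ ¬q, 0   [∨-rule on 2 (branches; this branch)]
5. ¬q, 0   [∨-rule on 4 (branches; this branch)]
6. ¬((p ∧ r) → p), 1   [¬□-rule on 3: fresh world 1, 0R1]
7. p ∧ r, 1   [¬→-rule on 6]
8. ¬p, 1   [¬→-rule on 6]
9. p, 1   [∧-rule on 7]
10. r, 1   [∧-rule on 7]
Accessibility: 0R1
Branch closes: p and ¬p both at 1.
Every branch closes; the branch above is one of them.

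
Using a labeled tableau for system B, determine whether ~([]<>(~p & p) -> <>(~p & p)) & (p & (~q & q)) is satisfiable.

Unsatisfiable

1. ~([]<>(~p & p) -> <>(~p & p)) & (p & (~q & q)), w0
2. ~([]<>(~p & p) -> <>(~p & p)), w0   [&-rule on 1]
3. p & (~q & q), w0   [&-rule on 1]
4. []<>(~p & p), w0   [~->-rule on 2]
5. ~<>(~p & p), w0   [~->-rule on 2]
6. p, w0   [&-rule on 3]
7. ~q & q, w0   [&-rule on 3]
8. ~q, w0   [&-rule on 7]
9. q, w0   [&-rule on 7]
Accessibility: w0Rw0
Branch closes: q and ~q both at w0.
(One branch shown.) All branches close.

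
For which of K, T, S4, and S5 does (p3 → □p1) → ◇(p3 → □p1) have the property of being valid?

K-tableau for the negation ¬((p3 → □p1) → ◇(p3 → □p1)):
1. ¬((p3 → □p1) → ◇(p3 → □p1)), 0
2. p3 → □p1, 0
3. ¬◇(p3 → □p1), 0
4. □p1, 0
Complete open branch: countermodel on a K-frame, so not valid in K.
T-tableau for the negation ¬((p3 → □p1) → ◇(p3 → □p1)):
1. ¬((p3 → □p1) → ◇(p3 → □p1)), 0
2. p3 → □p1, 0
3. ¬◇(p3 → □p1), 0
4. ¬(p3 → □p1), 0
5. p3, 0
6. ¬□p1, 0
7. □p1, 0
8. p1, 0
9. ¬p1, 1
10. ¬(p3 → □p1), 1
11. p3, 1
12. ¬□p1, 1
13. p1, 1
Accessibility: 0R0, 0R1, 1R1
Branch closes: p1 and ¬p1 both at 1.
Every branch closes (one shown): valid in T, hence also in S4, S5 (every theorem of T is a theorem of S4 and S5).

T, S4, S5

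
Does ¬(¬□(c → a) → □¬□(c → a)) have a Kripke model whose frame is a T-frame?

1. ¬(¬□(c → a) → □¬□(c → a)), 0
2. ¬□(c → a), 0
3. ¬□¬□(c → a), 0
4. ¬(c → a), 1
5. c, 1
6. ¬a, 1
7. □(c → a), 2
8. c → a, 2
9. a, 2
Accessibility: 0R0, 0R1, 0R2, 1R1, 2R2

Satisfiable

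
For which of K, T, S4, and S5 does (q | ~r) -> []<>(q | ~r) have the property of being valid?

S4-tableau for the negation ~((q | ~r) -> []<>(q | ~r)):
1. ~((q | ~r) -> []<>(q | ~r)), u
2. q | ~r, u
3. ~[]<>(q | ~r), u
4. ~r, u
5. ~<>(q | ~r), v
6. ~(q | ~r), v
7. ~q, v
8. r, v
Accessibility: uRu, uRv, vRv
Complete open branch: countermodel on an S4-frame, so not valid in S4, nor in K, T (the same frame is also a K-frame and a T-frame).
S5-tableau for the negation ~((q | ~r) -> []<>(q | ~r)):
1. ~((q | ~r) -> []<>(q | ~r)), u
2. q | ~r, u
3. ~[]<>(q | ~r), u
4. ~r, u
5. ~<>(q | ~r), v
6. ~(q | ~r), u
7. ~q, u
8. r, u
Accessibility: uRu, uRv, vRu, vRv
Branch closes: r and ~r both at u.
Every branch closes (one shown): valid in S5.

S5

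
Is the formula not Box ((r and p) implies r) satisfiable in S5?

1. not Box ((r and p) implies r), u
2. not ((r and p) implies r), v
3. r and p, v
4. not r, v
5. r, v
6. p, v
Accessibility: uRu, uRv, vRu, vRv
Branch closes: r and not r both at v.
(One branch shown.) All branches close.

No, unsatisfiable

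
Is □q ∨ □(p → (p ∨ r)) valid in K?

Yes, valid

Tableau for the negation ¬(□q ∨ □(p → (p ∨ r))):
1. ¬(□q ∨ □(p → (p ∨ r))), u
2. ¬□q, u
3. ¬□(p → (p ∨ r)), u
4. ¬q, v
5. ¬(p → (p ∨ r)), w
6. p, w
7. ¬(p ∨ r), w
8. ¬p, w
9. ¬r, w
Accessibility: uRv, uRw
Branch closes: p and ¬p both at w.
Every branch of the negation's tableau closes; the branch above is one of them.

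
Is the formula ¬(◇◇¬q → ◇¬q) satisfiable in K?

Satisfiable

1. ¬(◇◇¬q → ◇¬q), w0
2. ◇◇¬q, w0
3. ¬◇¬q, w0
4. ◇¬q, w1
5. q, w1
6. ¬q, w2
Accessibility: w0Rw1, w1Rw2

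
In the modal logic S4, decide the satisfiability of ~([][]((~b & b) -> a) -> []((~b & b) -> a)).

Unsatisfiable (every branch closes)

1. ~([][]((~b & b) -> a) -> []((~b & b) -> a)), w0
2. [][]((~b & b) -> a), w0
3. ~[]((~b & b) -> a), w0
4. []((~b & b) -> a), w0
5. (~b & b) -> a, w0
6. ~(~b & b), w0
7. ~b, w0
8. ~((~b & b) -> a), w1
9. ~b & b, w1
10. ~a, w1
11. ~b, w1
12. b, w1
Accessibility: w0Rw0, w0Rw1, w1Rw1
Branch closes: b and ~b both at w1.
Every branch closes; the branch above is one of them.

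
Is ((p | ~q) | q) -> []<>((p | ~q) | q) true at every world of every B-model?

Tableau for the negation ~(((p | ~q) | q) -> []<>((p | ~q) | q)):
1. ~(((p | ~q) | q) -> []<>((p | ~q) | q)), u
2. (p | ~q) | q, u   [~->-rule on 1]
3. ~[]<>((p | ~q) | q), u   [~->-rule on 1]
4. p | ~q, u   [|-rule on 2 (branches; this branch)]
5. ~q, u   [|-rule on 4 (branches; this branch)]
6. ~<>((p | ~q) | q), v   [~[]-rule on 3: fresh world v, uRv]
7. ~((p | ~q) | q), u   [~<>-rule on 6 via vRu]
8. ~(p | ~q), u   [~|-rule on 7]
9. ~p, u   [~|-rule on 8]
10. q, u   [~|-rule on 8]
Accessibility: uRu, uRv, vRu, vRv
Branch closes: q and ~q both at u.
All branches of the negation close; one closing branch shown above.

Valid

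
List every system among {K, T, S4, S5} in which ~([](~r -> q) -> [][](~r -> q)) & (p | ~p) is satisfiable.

S4-tableau for the formula:
1. ~([](~r -> q) -> [][](~r -> q)) & (p | ~p), w0
2. ~([](~r -> q) -> [][](~r -> q)), w0
3. p | ~p, w0
4. [](~r -> q), w0
5. ~[][](~r -> q), w0
6. ~r -> q, w0
7. ~p, w0
8. q, w0
9. ~[](~r -> q), w1
10. ~r -> q, w1
11. q, w1
12. ~(~r -> q), w2
13. ~r, w2
14. ~q, w2
15. ~r -> q, w2
16. q, w2
Accessibility: w0Rw0, w0Rw1, w0Rw2, w1Rw1, w1Rw2, w2Rw2
Branch closes: q and ~q both at w2.
Every branch closes (one shown): unsatisfiable in S4, hence also in S5 (every S5-frame is an S4-frame).
T-tableau for the formula:
1. ~([](~r -> q) -> [][](~r -> q)) & (p | ~p), w0
2. ~([](~r -> q) -> [][](~r -> q)), w0
3. p | ~p, w0
4. [](~r -> q), w0
5. ~[][](~r -> q), w0
6. ~r -> q, w0
7. ~p, w0
8. q, w0
9. ~[](~r -> q), w1
10. ~r -> q, w1
11. q, w1
12. ~(~r -> q), w2
13. ~r, w2
14. ~q, w2
Accessibility: w0Rw0, w0Rw1, w1Rw1, w1Rw2, w2Rw2
Complete open branch: satisfiable in T, hence also in K (this T-model is also a K-model).

K, T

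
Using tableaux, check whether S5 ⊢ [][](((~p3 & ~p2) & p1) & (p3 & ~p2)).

Tableau for the negation ~[][](((~p3 & ~p2) & p1) & (p3 & ~p2)):
1. ~[][](((~p3 & ~p2) & p1) & (p3 & ~p2)), u
2. ~[](((~p3 & ~p2) & p1) & (p3 & ~p2)), v
3. ~(((~p3 & ~p2) & p1) & (p3 & ~p2)), w
4. ~(p3 & ~p2), w
5. p2, w
Accessibility: uRu, uRv, uRw, vRu, vRv, vRw, wRu, wRv, wRw
The negation has an open branch (countermodel exists).

Invalid (countermodel exists)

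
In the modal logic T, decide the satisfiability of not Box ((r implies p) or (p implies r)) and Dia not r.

1. not Box ((r implies p) or (p implies r)) and Dia not r, u
2. not Box ((r implies p) or (p implies r)), u
3. Dia not r, u
4. not ((r implies p) or (p implies r)), v
5. not (r implies p), v
6. not (p implies r), v
7. r, v
8. not p, v
9. p, v
10. not r, v
Accessibility: uRu, uRv, vRv
Branch closes: p and not p both at v.
Every branch closes; the branch above is one of them.

Unsatisfiable (every branch closes)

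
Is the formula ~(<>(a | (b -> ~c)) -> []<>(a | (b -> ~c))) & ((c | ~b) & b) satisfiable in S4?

Satisfiable

1. ~(<>(a | (b -> ~c)) -> []<>(a | (b -> ~c))) & ((c | ~b) & b), u
2. ~(<>(a | (b -> ~c)) -> []<>(a | (b -> ~c))), u
3. (c | ~b) & b, u
4. <>(a | (b -> ~c)), u
5. ~[]<>(a | (b -> ~c)), u
6. c | ~b, u
7. b, u
8. c, u
9. a | (b -> ~c), v
10. b -> ~c, v
11. ~c, v
12. ~<>(a | (b -> ~c)), w
13. ~(a | (b -> ~c)), w
14. ~a, w
15. ~(b -> ~c), w
16. b, w
17. c, w
Accessibility: uRu, uRv, uRw, vRv, wRw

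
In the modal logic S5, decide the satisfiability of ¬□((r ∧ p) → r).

1. ¬□((r ∧ p) → r), w0
2. ¬((r ∧ p) → r), w1
3. r ∧ p, w1
4. ¬r, w1
5. r, w1
6. p, w1
Accessibility: w0Rw0, w0Rw1, w1Rw0, w1Rw1
Branch closes: r and ¬r both at w1.
(One branch shown.) All branches close.

Unsatisfiable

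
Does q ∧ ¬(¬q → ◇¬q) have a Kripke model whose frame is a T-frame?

Unsatisfiable (every branch closes)

1. q ∧ ¬(¬q → ◇¬q), u
2. q, u
3. ¬(¬q → ◇¬q), u
4. ¬q, u
5. ¬◇¬q, u
Accessibility: uRu
Branch closes: q and ¬q both at u.
All branches of the tableau close; one closing branch shown above.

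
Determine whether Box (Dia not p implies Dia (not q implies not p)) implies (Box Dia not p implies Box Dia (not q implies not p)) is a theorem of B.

Yes, valid

Tableau for the negation not (Box (Dia not p implies Dia (not q implies not p)) implies (Box Dia not p implies Box Dia (not q implies not p))):
1. not (Box (Dia not p implies Dia (not q implies not p)) implies (Box Dia not p implies Box Dia (not q implies not p))), u
2. Box (Dia not p implies Dia (not q implies not p)), u
3. not (Box Dia not p implies Box Dia (not q implies not p)), u
4. Box Dia not p, u
5. not Box Dia (not q implies not p), u
6. Dia not p implies Dia (not q implies not p), u
7. Dia not p, u
8. Dia (not q implies not p), u
9. not Dia (not q implies not p), v
10. Dia not p implies Dia (not q implies not p), v
11. Dia not p, v
12. not (not q implies not p), u
13. not q, u
14. p, u
15. not (not q implies not p), v
16. not q, v
17. p, v
18. Dia (not q implies not p), v
19. not p, w
20. Dia not p implies Dia (not q implies not p), w
21. Dia not p, w
22. Dia (not q implies not p), w
23. not q implies not p, x
24. Dia not p implies Dia (not q implies not p), x
25. Dia not p, x
26. q, x
27. not Dia not p, x
28. p, x
29. not p, y
30. not (not q implies not p), y
31. not q, y
32. p, y
Accessibility: uRu, uRv, uRw, uRx, vRu, vRv, vRy, wRu, wRw, xRu, xRx, yRv, yRy
Branch closes: p and not p both at y.
All branches of the negation close; one closing branch shown above.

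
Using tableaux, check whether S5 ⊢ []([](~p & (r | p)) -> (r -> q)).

Tableau for the negation ~[]([](~p & (r | p)) -> (r -> q)):
1. ~[]([](~p & (r | p)) -> (r -> q)), u
2. ~([](~p & (r | p)) -> (r -> q)), v   [~[]-rule on 1: fresh world v, uRv]
3. [](~p & (r | p)), v   [~->-rule on 2]
4. ~(r -> q), v   [~->-rule on 2]
5. r, v   [~->-rule on 4]
6. ~q, v   [~->-rule on 4]
7. ~p & (r | p), u   [[]-rule on 3 via vRu]
8. ~p, u   [&-rule on 7]
9. r | p, u   [&-rule on 7]
10. ~p & (r | p), v   [[]-rule on 3 via vRv]
11. ~p, v   [&-rule on 10]
12. r | p, v   [&-rule on 10]
13. r, u   [|-rule on 9 (branches; this branch)]
Accessibility: uRu, uRv, vRu, vRv
The negation has an open branch (countermodel exists).

Not valid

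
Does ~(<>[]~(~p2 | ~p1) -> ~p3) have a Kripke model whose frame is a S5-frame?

Yes, satisfiable

1. ~(<>[]~(~p2 | ~p1) -> ~p3), w0
2. <>[]~(~p2 | ~p1), w0   [~->-rule on 1]
3. p3, w0   [~->-rule on 1]
4. []~(~p2 | ~p1), w1   [<>-rule on 2: fresh world w1, w0Rw1]
5. ~(~p2 | ~p1), w0   [[]-rule on 4 via w1Rw0]
6. p2, w0   [~|-rule on 5]
7. p1, w0   [~|-rule on 5]
8. ~(~p2 | ~p1), w1   [[]-rule on 4 via w1Rw1]
9. p2, w1   [~|-rule on 8]
10. p1, w1   [~|-rule on 8]
Accessibility: w0Rw0, w0Rw1, w1Rw0, w1Rw1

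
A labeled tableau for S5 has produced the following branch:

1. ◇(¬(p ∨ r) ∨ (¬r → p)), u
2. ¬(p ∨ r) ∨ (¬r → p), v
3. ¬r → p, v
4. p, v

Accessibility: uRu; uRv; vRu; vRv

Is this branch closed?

No world carries both an atom and its negation.

Open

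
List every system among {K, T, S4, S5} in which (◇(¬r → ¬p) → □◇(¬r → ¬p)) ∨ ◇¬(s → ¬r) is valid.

S4-tableau for the negation ¬((◇(¬r → ¬p) → □◇(¬r → ¬p)) ∨ ◇¬(s → ¬r)):
1. ¬((◇(¬r → ¬p) → □◇(¬r → ¬p)) ∨ ◇¬(s → ¬r)), 0
2. ¬(◇(¬r → ¬p) → □◇(¬r → ¬p)), 0
3. ¬◇¬(s → ¬r), 0
4. ◇(¬r → ¬p), 0
5. ¬□◇(¬r → ¬p), 0
6. s → ¬r, 0
7. ¬r, 0
8. ¬r → ¬p, 1
9. s → ¬r, 1
10. ¬p, 1
11. ¬r, 1
12. ¬◇(¬r → ¬p), 2
13. s → ¬r, 2
14. ¬(¬r → ¬p), 2
15. ¬r, 2
16. p, 2
Accessibility: 0R0, 0R1, 0R2, 1R1, 2R2
Complete open branch: countermodel on an S4-frame, so not valid in S4, nor in K, T (the same frame is also a K-frame and a T-frame).
S5-tableau for the negation ¬((◇(¬r → ¬p) → □◇(¬r → ¬p)) ∨ ◇¬(s → ¬r)):
1. ¬((◇(¬r → ¬p) → □◇(¬r → ¬p)) ∨ ◇¬(s → ¬r)), 0
2. ¬(◇(¬r → ¬p) → □◇(¬r → ¬p)), 0
3. ¬◇¬(s → ¬r), 0
4. ◇(¬r → ¬p), 0
5. ¬□◇(¬r → ¬p), 0
6. s → ¬r, 0
7. ¬r, 0
8. ¬r → ¬p, 1
9. s → ¬r, 1
10. ¬p, 1
11. ¬r, 1
12. ¬◇(¬r → ¬p), 2
13. s → ¬r, 2
14. ¬(¬r → ¬p), 0
15. p, 0
16. ¬(¬r → ¬p), 1
17. p, 1
Accessibility: 0R0, 0R1, 0R2, 1R0, 1R1, 1R2, 2R0, 2R1, 2R2
Branch closes: p and ¬p both at 1.
Every branch closes (one shown): valid in S5.

S5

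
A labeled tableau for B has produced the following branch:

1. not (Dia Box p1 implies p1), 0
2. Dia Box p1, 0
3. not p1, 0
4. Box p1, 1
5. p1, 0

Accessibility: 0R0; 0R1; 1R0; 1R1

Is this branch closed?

Both p1 and not p1 appear at 0.

Closed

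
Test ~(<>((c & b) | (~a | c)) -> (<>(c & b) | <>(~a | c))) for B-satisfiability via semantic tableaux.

Unsatisfiable

1. ~(<>((c & b) | (~a | c)) -> (<>(c & b) | <>(~a | c))), u
2. <>((c & b) | (~a | c)), u
3. ~(<>(c & b) | <>(~a | c)), u
4. ~<>(c & b), u
5. ~<>(~a | c), u
6. ~(c & b), u
7. ~(~a | c), u
8. a, u
9. ~c, u
10. ~b, u
11. (c & b) | (~a | c), v
12. ~(c & b), v
13. ~(~a | c), v
14. a, v
15. ~c, v
16. ~a | c, v
17. ~b, v
18. c, v
Accessibility: uRu, uRv, vRu, vRv
Branch closes: c and ~c both at v.
All branches of the tableau close; one closing branch shown above.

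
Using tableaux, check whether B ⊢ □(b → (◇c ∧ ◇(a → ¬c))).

Not valid

Tableau for the negation ¬□(b → (◇c ∧ ◇(a → ¬c))):
1. ¬□(b → (◇c ∧ ◇(a → ¬c))), u
2. ¬(b → (◇c ∧ ◇(a → ¬c))), v   [¬□-rule on 1: fresh world v, uRv]
3. b, v   [¬→-rule on 2]
4. ¬(◇c ∧ ◇(a → ¬c)), v   [¬→-rule on 2]
5. ¬◇(a → ¬c), v   [¬∧-rule on 4 (branches; this branch)]
6. ¬(a → ¬c), u   [¬◇-rule on 5 via vRu]
7. a, u   [¬→-rule on 6]
8. c, u   [¬→-rule on 6]
9. ¬(a → ¬c), v   [¬◇-rule on 5 via vRv]
10. a, v   [¬→-rule on 9]
11. c, v   [¬→-rule on 9]
Accessibility: uRu, uRv, vRu, vRv
The negation has an open branch (countermodel exists).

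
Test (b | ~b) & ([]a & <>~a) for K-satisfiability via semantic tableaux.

1. (b | ~b) & ([]a & <>~a), u
2. b | ~b, u
3. []a & <>~a, u
4. []a, u
5. <>~a, u
6. ~b, u
7. ~a, v
8. a, v
Accessibility: uRv
Branch closes: a and ~a both at v.
All branches of the tableau close; one closing branch shown above.

No, unsatisfiable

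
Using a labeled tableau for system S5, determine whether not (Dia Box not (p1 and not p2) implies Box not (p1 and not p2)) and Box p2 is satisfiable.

1. not (Dia Box not (p1 and not p2) implies Box not (p1 and not p2)) and Box p2, 0
2. not (Dia Box not (p1 and not p2) implies Box not (p1 and not p2)), 0   [and-rule on 1]
3. Box p2, 0   [and-rule on 1]
4. Dia Box not (p1 and not p2), 0   [neg-implies-rule on 2]
5. not Box not (p1 and not p2), 0   [neg-implies-rule on 2]
6. p2, 0   [Box-rule on 3 via 0R0]
7. Box not (p1 and not p2), 1   [Dia-rule on 4: fresh world 1, 0R1]
8. p2, 1   [Box-rule on 3 via 0R1]
9. not (p1 and not p2), 0   [Box-rule on 7 via 1R0]
10. not (p1 and not p2), 1   [Box-rule on 7 via 1R1]
11. p1 and not p2, 2   [neg-Box-rule on 5: fresh world 2, 0R2]
12. p1, 2   [and-rule on 11]
13. not p2, 2   [and-rule on 11]
14. p2, 2   [Box-rule on 3 via 0R2]
Accessibility: 0R0, 0R1, 0R2, 1R0, 1R1, 1R2, 2R0, 2R1, 2R2
Branch closes: p2 and not p2 both at 2.
All branches of the tableau close; one closing branch shown above.

No, unsatisfiable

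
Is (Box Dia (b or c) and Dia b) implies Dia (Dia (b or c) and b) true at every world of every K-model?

Valid

Tableau for the negation not ((Box Dia (b or c) and Dia b) implies Dia (Dia (b or c) and b)):
1. not ((Box Dia (b or c) and Dia b) implies Dia (Dia (b or c) and b)), w0
2. Box Dia (b or c) and Dia b, w0
3. not Dia (Dia (b or c) and b), w0
4. Box Dia (b or c), w0
5. Dia b, w0
6. b, w1
7. not (Dia (b or c) and b), w1
8. Dia (b or c), w1
9. not Dia (b or c), w1
10. b or c, w2
11. not (b or c), w2
12. not b, w2
13. not c, w2
14. c, w2
Accessibility: w0Rw1, w1Rw2
Branch closes: c and not c both at w2.
Every branch of the negation's tableau closes; the branch above is one of them.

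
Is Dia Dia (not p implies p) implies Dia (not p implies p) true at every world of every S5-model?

Tableau for the negation not (Dia Dia (not p implies p) implies Dia (not p implies p)):
1. not (Dia Dia (not p implies p) implies Dia (not p implies p)), u
2. Dia Dia (not p implies p), u
3. not Dia (not p implies p), u
4. not (not p implies p), u
5. not p, u
6. Dia (not p implies p), v
7. not (not p implies p), v
8. not p, v
9. not p implies p, w
10. not (not p implies p), w
11. not p, w
12. p, w
Accessibility: uRu, uRv, uRw, vRu, vRv, vRw, wRu, wRv, wRw
Branch closes: p and not p both at w.
Every branch of the negation's tableau closes; the branch above is one of them.

Valid in S5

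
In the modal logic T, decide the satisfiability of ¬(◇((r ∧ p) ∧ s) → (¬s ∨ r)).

Satisfiable (open branch found)

1. ¬(◇((r ∧ p) ∧ s) → (¬s ∨ r)), 0
2. ◇((r ∧ p) ∧ s), 0
3. ¬(¬s ∨ r), 0
4. s, 0
5. ¬r, 0
6. (r ∧ p) ∧ s, 1
7. r ∧ p, 1
8. s, 1
9. r, 1
10. p, 1
Accessibility: 0R0, 0R1, 1R1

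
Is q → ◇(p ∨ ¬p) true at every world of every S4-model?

Tableau for the negation ¬(q → ◇(p ∨ ¬p)):
1. ¬(q → ◇(p ∨ ¬p)), u
2. q, u   [¬→-rule on 1]
3. ¬◇(p ∨ ¬p), u   [¬→-rule on 1]
4. ¬(p ∨ ¬p), u   [¬◇-rule on 3 via uRu]
5. ¬p, u   [¬∨-rule on 4]
6. p, u   [¬∨-rule on 4]
Accessibility: uRu
Branch closes: p and ¬p both at u.
Every branch of the negation's tableau closes; the branch above is one of them.

Yes, valid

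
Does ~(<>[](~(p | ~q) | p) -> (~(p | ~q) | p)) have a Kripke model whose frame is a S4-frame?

1. ~(<>[](~(p | ~q) | p) -> (~(p | ~q) | p)), w0
2. <>[](~(p | ~q) | p), w0   [~->-rule on 1]
3. ~(~(p | ~q) | p), w0   [~->-rule on 1]
4. p | ~q, w0   [~|-rule on 3]
5. ~p, w0   [~|-rule on 3]
6. ~q, w0   [|-rule on 4 (branches; this branch)]
7. [](~(p | ~q) | p), w1   [<>-rule on 2: fresh world w1, w0Rw1]
8. ~(p | ~q) | p, w1   [[]-rule on 7 via w1Rw1]
9. p, w1   [|-rule on 8 (branches; this branch)]
Accessibility: w0Rw0, w0Rw1, w1Rw1

Satisfiable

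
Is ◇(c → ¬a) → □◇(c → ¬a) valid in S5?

Tableau for the negation ¬(◇(c → ¬a) → □◇(c → ¬a)):
1. ¬(◇(c → ¬a) → □◇(c → ¬a)), 0
2. ◇(c → ¬a), 0
3. ¬□◇(c → ¬a), 0
4. c → ¬a, 1
5. ¬a, 1
6. ¬◇(c → ¬a), 2
7. ¬(c → ¬a), 0
8. c, 0
9. a, 0
10. ¬(c → ¬a), 1
11. c, 1
12. a, 1
Accessibility: 0R0, 0R1, 0R2, 1R0, 1R1, 1R2, 2R0, 2R1, 2R2
Branch closes: a and ¬a both at 1.
Every branch of the negation's tableau closes; the branch above is one of them.

Yes, valid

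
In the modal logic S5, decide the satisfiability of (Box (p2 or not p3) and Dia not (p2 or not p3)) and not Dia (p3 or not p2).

Unsatisfiable (every branch closes)

1. (Box (p2 or not p3) and Dia not (p2 or not p3)) and not Dia (p3 or not p2), 0
2. Box (p2 or not p3) and Dia not (p2 or not p3), 0   [and-rule on 1]
3. not Dia (p3 or not p2), 0   [and-rule on 1]
4. Box (p2 or not p3), 0   [and-rule on 2]
5. Dia not (p2 or not p3), 0   [and-rule on 2]
6. not (p3 or not p2), 0   [neg-Dia-rule on 3 via 0R0]
7. not p3, 0   [neg-or-rule on 6]
8. p2, 0   [neg-or-rule on 6]
9. p2 or not p3, 0   [Box-rule on 4 via 0R0]
10. not (p2 or not p3), 1   [Dia-rule on 5: fresh world 1, 0R1]
11. not p2, 1   [neg-or-rule on 10]
12. p3, 1   [neg-or-rule on 10]
13. not (p3 or not p2), 1   [neg-Dia-rule on 3 via 0R1]
14. not p3, 1   [neg-or-rule on 13]
15. p2, 1   [neg-or-rule on 13]
Accessibility: 0R0, 0R1, 1R0, 1R1
Branch closes: p3 and not p3 both at 1.
(One branch shown.) All branches close.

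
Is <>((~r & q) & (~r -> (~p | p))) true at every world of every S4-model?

Tableau for the negation ~<>((~r & q) & (~r -> (~p | p))):
1. ~<>((~r & q) & (~r -> (~p | p))), 0
2. ~((~r & q) & (~r -> (~p | p))), 0
3. ~(~r & q), 0
4. ~q, 0
Accessibility: 0R0
The negation has an open branch (countermodel exists).

Invalid (countermodel exists)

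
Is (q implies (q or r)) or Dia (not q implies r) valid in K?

Tableau for the negation not ((q implies (q or r)) or Dia (not q implies r)):
1. not ((q implies (q or r)) or Dia (not q implies r)), w0
2. not (q implies (q or r)), w0
3. not Dia (not q implies r), w0
4. q, w0
5. not (q or r), w0
6. not q, w0
7. not r, w0
Branch closes: q and not q both at w0.
Every branch of the negation's tableau closes; the branch above is one of them.

Yes, valid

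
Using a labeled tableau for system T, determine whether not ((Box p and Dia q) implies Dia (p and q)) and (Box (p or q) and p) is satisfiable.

Unsatisfiable

1. not ((Box p and Dia q) implies Dia (p and q)) and (Box (p or q) and p), 0
2. not ((Box p and Dia q) implies Dia (p and q)), 0
3. Box (p or q) and p, 0
4. Box p and Dia q, 0
5. not Dia (p and q), 0
6. Box (p or q), 0
7. p, 0
8. Box p, 0
9. Dia q, 0
10. not (p and q), 0
11. p or q, 0
12. not q, 0
13. q, 1
14. not (p and q), 1
15. p or q, 1
16. p, 1
17. not q, 1
Accessibility: 0R0, 0R1, 1R1
Branch closes: q and not q both at 1.
Every branch closes; the branch above is one of them.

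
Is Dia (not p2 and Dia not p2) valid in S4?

Tableau for the negation not Dia (not p2 and Dia not p2):
1. not Dia (not p2 and Dia not p2), u
2. not (not p2 and Dia not p2), u   [neg-Dia-rule on 1 via uRu]
3. not Dia not p2, u   [neg-and-rule on 2 (branches; this branch)]
4. p2, u   [neg-Dia-rule on 3 via uRu]
Accessibility: uRu
The negation has an open branch (countermodel exists).

Invalid (countermodel exists)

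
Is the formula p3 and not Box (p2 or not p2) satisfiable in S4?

1. p3 and not Box (p2 or not p2), 0
2. p3, 0
3. not Box (p2 or not p2), 0
4. not (p2 or not p2), 1
5. not p2, 1
6. p2, 1
Accessibility: 0R0, 0R1, 1R1
Branch closes: p2 and not p2 both at 1.
Every branch closes; the branch above is one of them.

No, unsatisfiable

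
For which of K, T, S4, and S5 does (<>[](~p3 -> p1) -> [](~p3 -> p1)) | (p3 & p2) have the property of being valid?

S5

S5-tableau for the negation ~((<>[](~p3 -> p1) -> [](~p3 -> p1)) | (p3 & p2)):
1. ~((<>[](~p3 -> p1) -> [](~p3 -> p1)) | (p3 & p2)), u
2. ~(<>[](~p3 -> p1) -> [](~p3 -> p1)), u   [~|-rule on 1]
3. ~(p3 & p2), u   [~|-rule on 1]
4. <>[](~p3 -> p1), u   [~->-rule on 2]
5. ~[](~p3 -> p1), u   [~->-rule on 2]
6. ~p2, u   [~&-rule on 3 (branches; this branch)]
7. [](~p3 -> p1), v   [<>-rule on 4: fresh world v, uRv]
8. ~p3 -> p1, u   [[]-rule on 7 via vRu]
9. ~p3 -> p1, v   [[]-rule on 7 via vRv]
10. p1, u   [->-rule on 8 (branches; this branch)]
11. p1, v   [->-rule on 9 (branches; this branch)]
12. ~(~p3 -> p1), w   [~[]-rule on 5: fresh world w, uRw]
13. ~p3, w   [~->-rule on 12]
14. ~p1, w   [~->-rule on 12]
15. ~p3 -> p1, w   [[]-rule on 7 via vRw]
16. p1, w   [->-rule on 15 (branches; this branch)]
Accessibility: uRu, uRv, uRw, vRu, vRv, vRw, wRu, wRv, wRw
Branch closes: p1 and ~p1 both at w.
Every branch closes (one shown): valid in S5.
S4-tableau for the negation ~((<>[](~p3 -> p1) -> [](~p3 -> p1)) | (p3 & p2)):
1. ~((<>[](~p3 -> p1) -> [](~p3 -> p1)) | (p3 & p2)), u
2. ~(<>[](~p3 -> p1) -> [](~p3 -> p1)), u   [~|-rule on 1]
3. ~(p3 & p2), u   [~|-rule on 1]
4. <>[](~p3 -> p1), u   [~->-rule on 2]
5. ~[](~p3 -> p1), u   [~->-rule on 2]
6. ~p2, u   [~&-rule on 3 (branches; this branch)]
7. [](~p3 -> p1), v   [<>-rule on 4: fresh world v, uRv]
8. ~p3 -> p1, v   [[]-rule on 7 via vRv]
9. p1, v   [->-rule on 8 (branches; this branch)]
10. ~(~p3 -> p1), w   [~[]-rule on 5: fresh world w, uRw]
11. ~p3, w   [~->-rule on 10]
12. ~p1, w   [~->-rule on 10]
Accessibility: uRu, uRv, uRw, vRv, wRw
Complete open branch: countermodel on an S4-frame, so not valid in S4, nor in K, T (the same frame is also a K-frame and a T-frame).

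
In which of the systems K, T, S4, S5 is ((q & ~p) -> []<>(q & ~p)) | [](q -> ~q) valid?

S5

S4-tableau for the negation ~(((q & ~p) -> []<>(q & ~p)) | [](q -> ~q)):
1. ~(((q & ~p) -> []<>(q & ~p)) | [](q -> ~q)), 0
2. ~((q & ~p) -> []<>(q & ~p)), 0
3. ~[](q -> ~q), 0
4. q & ~p, 0
5. ~[]<>(q & ~p), 0
6. q, 0
7. ~p, 0
8. ~(q -> ~q), 1
9. q, 1
10. ~<>(q & ~p), 2
11. ~(q & ~p), 2
12. p, 2
Accessibility: 0R0, 0R1, 0R2, 1R1, 2R2
Complete open branch: countermodel on an S4-frame, so not valid in S4, nor in K, T (the same frame is also a K-frame and a T-frame).
S5-tableau for the negation ~(((q & ~p) -> []<>(q & ~p)) | [](q -> ~q)):
1. ~(((q & ~p) -> []<>(q & ~p)) | [](q -> ~q)), 0
2. ~((q & ~p) -> []<>(q & ~p)), 0
3. ~[](q -> ~q), 0
4. q & ~p, 0
5. ~[]<>(q & ~p), 0
6. q, 0
7. ~p, 0
8. ~(q -> ~q), 1
9. q, 1
10. ~<>(q & ~p), 2
11. ~(q & ~p), 0
12. ~(q & ~p), 1
13. ~(q & ~p), 2
14. p, 0
Accessibility: 0R0, 0R1, 0R2, 1R0, 1R1, 1R2, 2R0, 2R1, 2R2
Branch closes: p and ~p both at 0.
Every branch closes (one shown): valid in S5.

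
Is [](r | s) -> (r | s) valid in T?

Tableau for the negation ~([](r | s) -> (r | s)):
1. ~([](r | s) -> (r | s)), 0
2. [](r | s), 0
3. ~(r | s), 0
4. ~r, 0
5. ~s, 0
6. r | s, 0
7. s, 0
Accessibility: 0R0
Branch closes: s and ~s both at 0.
Every branch of the negation's tableau closes; the branch above is one of them.

Valid in T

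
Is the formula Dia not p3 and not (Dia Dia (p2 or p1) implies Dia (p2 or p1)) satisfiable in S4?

1. Dia not p3 and not (Dia Dia (p2 or p1) implies Dia (p2 or p1)), 0
2. Dia not p3, 0
3. not (Dia Dia (p2 or p1) implies Dia (p2 or p1)), 0
4. Dia Dia (p2 or p1), 0
5. not Dia (p2 or p1), 0
6. not (p2 or p1), 0
7. not p2, 0
8. not p1, 0
9. not p3, 1
10. not (p2 or p1), 1
11. not p2, 1
12. not p1, 1
13. Dia (p2 or p1), 2
14. not (p2 or p1), 2
15. not p2, 2
16. not p1, 2
17. p2 or p1, 3
18. not (p2 or p1), 3
19. not p2, 3
20. not p1, 3
21. p1, 3
Accessibility: 0R0, 0R1, 0R2, 0R3, 1R1, 2R2, 2R3, 3R3
Branch closes: p1 and not p1 both at 3.
Every branch closes; the branch above is one of them.

Unsatisfiable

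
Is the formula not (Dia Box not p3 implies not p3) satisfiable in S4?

1. not (Dia Box not p3 implies not p3), w0
2. Dia Box not p3, w0   [neg-implies-rule on 1]
3. p3, w0   [neg-implies-rule on 1]
4. Box not p3, w1   [Dia-rule on 2: fresh world w1, w0Rw1]
5. not p3, w1   [Box-rule on 4 via w1Rw1]
Accessibility: w0Rw0, w0Rw1, w1Rw1

Yes, satisfiable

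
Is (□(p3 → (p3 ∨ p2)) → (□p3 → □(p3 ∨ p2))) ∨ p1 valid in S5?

Yes, valid

Tableau for the negation ¬((□(p3 → (p3 ∨ p2)) → (□p3 → □(p3 ∨ p2))) ∨ p1):
1. ¬((□(p3 → (p3 ∨ p2)) → (□p3 → □(p3 ∨ p2))) ∨ p1), u
2. ¬(□(p3 → (p3 ∨ p2)) → (□p3 → □(p3 ∨ p2))), u
3. ¬p1, u
4. □(p3 → (p3 ∨ p2)), u
5. ¬(□p3 → □(p3 ∨ p2)), u
6. □p3, u
7. ¬□(p3 ∨ p2), u
8. p3 → (p3 ∨ p2), u
9. p3, u
10. p3 ∨ p2, u
11. p2, u
12. ¬(p3 ∨ p2), v
13. ¬p3, v
14. ¬p2, v
15. p3 → (p3 ∨ p2), v
16. p3, v
Accessibility: uRu, uRv, vRu, vRv
Branch closes: p3 and ¬p3 both at v.
All branches of the negation close; one closing branch shown above.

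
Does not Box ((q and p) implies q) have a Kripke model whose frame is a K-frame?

1. not Box ((q and p) implies q), 0
2. not ((q and p) implies q), 1   [neg-Box-rule on 1: fresh world 1, 0R1]
3. q and p, 1   [neg-implies-rule on 2]
4. not q, 1   [neg-implies-rule on 2]
5. q, 1   [and-rule on 3]
6. p, 1   [and-rule on 3]
Accessibility: 0R1
Branch closes: q and not q both at 1.
(One branch shown.) All branches close.

No, unsatisfiable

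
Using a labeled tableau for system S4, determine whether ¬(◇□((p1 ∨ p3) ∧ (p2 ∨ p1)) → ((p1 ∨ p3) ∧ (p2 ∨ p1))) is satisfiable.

1. ¬(◇□((p1 ∨ p3) ∧ (p2 ∨ p1)) → ((p1 ∨ p3) ∧ (p2 ∨ p1))), u
2. ◇□((p1 ∨ p3) ∧ (p2 ∨ p1)), u
3. ¬((p1 ∨ p3) ∧ (p2 ∨ p1)), u
4. ¬(p2 ∨ p1), u
5. ¬p2, u
6. ¬p1, u
7. □((p1 ∨ p3) ∧ (p2 ∨ p1)), v
8. (p1 ∨ p3) ∧ (p2 ∨ p1), v
9. p1 ∨ p3, v
10. p2 ∨ p1, v
11. p3, v
12. p1, v
Accessibility: uRu, uRv, vRv

Satisfiable (open branch found)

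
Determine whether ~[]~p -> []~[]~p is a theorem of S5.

Tableau for the negation ~(~[]~p -> []~[]~p):
1. ~(~[]~p -> []~[]~p), 0
2. ~[]~p, 0
3. ~[]~[]~p, 0
4. p, 1
5. []~p, 2
6. ~p, 0
7. ~p, 1
Accessibility: 0R0, 0R1, 0R2, 1R0, 1R1, 1R2, 2R0, 2R1, 2R2
Branch closes: p and ~p both at 1.
Every branch of the negation's tableau closes; the branch above is one of them.

Valid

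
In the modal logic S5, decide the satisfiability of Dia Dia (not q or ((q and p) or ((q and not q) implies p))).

1. Dia Dia (not q or ((q and p) or ((q and not q) implies p))), 0
2. Dia (not q or ((q and p) or ((q and not q) implies p))), 1
3. not q or ((q and p) or ((q and not q) implies p)), 2
4. (q and p) or ((q and not q) implies p), 2
5. (q and not q) implies p, 2
6. p, 2
Accessibility: 0R0, 0R1, 0R2, 1R0, 1R1, 1R2, 2R0, 2R1, 2R2

Yes, satisfiable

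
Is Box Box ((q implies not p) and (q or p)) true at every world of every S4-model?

Tableau for the negation not Box Box ((q implies not p) and (q or p)):
1. not Box Box ((q implies not p) and (q or p)), 0
2. not Box ((q implies not p) and (q or p)), 1
3. not ((q implies not p) and (q or p)), 2
4. not (q or p), 2
5. not q, 2
6. not p, 2
Accessibility: 0R0, 0R1, 0R2, 1R1, 1R2, 2R2
The negation has an open branch (countermodel exists).

Not valid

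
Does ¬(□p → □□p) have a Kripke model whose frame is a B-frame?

Satisfiable

1. ¬(□p → □□p), u
2. □p, u   [¬→-rule on 1]
3. ¬□□p, u   [¬→-rule on 1]
4. p, u   [□-rule on 2 via uRu]
5. ¬□p, v   [¬□-rule on 3: fresh world v, uRv]
6. p, v   [□-rule on 2 via uRv]
7. ¬p, w   [¬□-rule on 5: fresh world w, vRw]
Accessibility: uRu, uRv, vRu, vRv, vRw, wRv, wRw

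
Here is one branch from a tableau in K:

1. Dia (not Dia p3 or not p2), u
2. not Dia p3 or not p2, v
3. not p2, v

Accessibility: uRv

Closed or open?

Open

There is no literal clash: for every atom and world, at most one sign appears.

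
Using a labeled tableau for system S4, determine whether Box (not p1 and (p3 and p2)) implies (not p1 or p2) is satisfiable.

Satisfiable (open branch found)

1. Box (not p1 and (p3 and p2)) implies (not p1 or p2), u
2. not p1 or p2, u   [implies-rule on 1 (branches; this branch)]
3. p2, u   [or-rule on 2 (branches; this branch)]
Accessibility: uRu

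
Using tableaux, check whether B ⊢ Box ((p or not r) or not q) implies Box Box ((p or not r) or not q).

Not valid

Tableau for the negation not (Box ((p or not r) or not q) implies Box Box ((p or not r) or not q)):
1. not (Box ((p or not r) or not q) implies Box Box ((p or not r) or not q)), w0
2. Box ((p or not r) or not q), w0
3. not Box Box ((p or not r) or not q), w0
4. (p or not r) or not q, w0
5. not q, w0
6. not Box ((p or not r) or not q), w1
7. (p or not r) or not q, w1
8. not q, w1
9. not ((p or not r) or not q), w2
10. not (p or not r), w2
11. q, w2
12. not p, w2
13. r, w2
Accessibility: w0Rw0, w0Rw1, w1Rw0, w1Rw1, w1Rw2, w2Rw1, w2Rw2
The negation has an open branch (countermodel exists).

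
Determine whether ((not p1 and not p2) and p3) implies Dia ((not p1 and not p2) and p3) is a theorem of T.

Valid

Tableau for the negation not (((not p1 and not p2) and p3) implies Dia ((not p1 and not p2) and p3)):
1. not (((not p1 and not p2) and p3) implies Dia ((not p1 and not p2) and p3)), u
2. (not p1 and not p2) and p3, u   [neg-implies-rule on 1]
3. not Dia ((not p1 and not p2) and p3), u   [neg-implies-rule on 1]
4. not p1 and not p2, u   [and-rule on 2]
5. p3, u   [and-rule on 2]
6. not p1, u   [and-rule on 4]
7. not p2, u   [and-rule on 4]
8. not ((not p1 and not p2) and p3), u   [neg-Dia-rule on 3 via uRu]
9. not (not p1 and not p2), u   [neg-and-rule on 8 (branches; this branch)]
10. p2, u   [neg-and-rule on 9 (branches; this branch)]
Accessibility: uRu
Branch closes: p2 and not p2 both at u.
Every branch of the negation's tableau closes; the branch above is one of them.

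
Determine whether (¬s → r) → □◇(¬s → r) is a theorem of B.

Tableau for the negation ¬((¬s → r) → □◇(¬s → r)):
1. ¬((¬s → r) → □◇(¬s → r)), w0
2. ¬s → r, w0   [¬→-rule on 1]
3. ¬□◇(¬s → r), w0   [¬→-rule on 1]
4. r, w0   [→-rule on 2 (branches; this branch)]
5. ¬◇(¬s → r), w1   [¬□-rule on 3: fresh world w1, w0Rw1]
6. ¬(¬s → r), w0   [¬◇-rule on 5 via w1Rw0]
7. ¬s, w0   [¬→-rule on 6]
8. ¬r, w0   [¬→-rule on 6]
Accessibility: w0Rw0, w0Rw1, w1Rw0, w1Rw1
Branch closes: r and ¬r both at w0.
All branches of the negation close; one closing branch shown above.

Valid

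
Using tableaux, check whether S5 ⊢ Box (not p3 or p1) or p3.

Tableau for the negation not (Box (not p3 or p1) or p3):
1. not (Box (not p3 or p1) or p3), 0
2. not Box (not p3 or p1), 0   [neg-or-rule on 1]
3. not p3, 0   [neg-or-rule on 1]
4. not (not p3 or p1), 1   [neg-Box-rule on 2: fresh world 1, 0R1]
5. p3, 1   [neg-or-rule on 4]
6. not p1, 1   [neg-or-rule on 4]
Accessibility: 0R0, 0R1, 1R0, 1R1
The negation has an open branch (countermodel exists).

Invalid (countermodel exists)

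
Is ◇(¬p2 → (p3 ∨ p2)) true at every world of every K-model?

Invalid (countermodel exists)

Tableau for the negation ¬◇(¬p2 → (p3 ∨ p2)):
1. ¬◇(¬p2 → (p3 ∨ p2)), 0
The negation has an open branch (countermodel exists).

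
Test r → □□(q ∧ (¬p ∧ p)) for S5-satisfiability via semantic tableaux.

Satisfiable (open branch found)

1. r → □□(q ∧ (¬p ∧ p)), u
2. ¬r, u   [→-rule on 1 (branches; this branch)]
Accessibility: uRu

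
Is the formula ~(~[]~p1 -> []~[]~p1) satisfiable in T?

Satisfiable (open branch found)

1. ~(~[]~p1 -> []~[]~p1), 0
2. ~[]~p1, 0
3. ~[]~[]~p1, 0
4. p1, 1
5. []~p1, 2
6. ~p1, 2
Accessibility: 0R0, 0R1, 0R2, 1R1, 2R2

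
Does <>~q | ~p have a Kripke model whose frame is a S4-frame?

1. <>~q | ~p, w0
2. ~p, w0
Accessibility: w0Rw0

Satisfiable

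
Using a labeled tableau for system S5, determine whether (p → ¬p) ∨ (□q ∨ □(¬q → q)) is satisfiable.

Satisfiable

1. (p → ¬p) ∨ (□q ∨ □(¬q → q)), w0
2. □q ∨ □(¬q → q), w0
3. □(¬q → q), w0
4. ¬q → q, w0
5. q, w0
Accessibility: w0Rw0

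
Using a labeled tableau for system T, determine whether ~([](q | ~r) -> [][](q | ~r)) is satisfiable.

Satisfiable (open branch found)

1. ~([](q | ~r) -> [][](q | ~r)), w0
2. [](q | ~r), w0
3. ~[][](q | ~r), w0
4. q | ~r, w0
5. ~r, w0
6. ~[](q | ~r), w1
7. q | ~r, w1
8. ~r, w1
9. ~(q | ~r), w2
10. ~q, w2
11. r, w2
Accessibility: w0Rw0, w0Rw1, w1Rw1, w1Rw2, w2Rw2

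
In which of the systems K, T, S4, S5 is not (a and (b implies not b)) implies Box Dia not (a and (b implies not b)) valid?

S4-tableau for the negation not (not (a and (b implies not b)) implies Box Dia not (a and (b implies not b))):
1. not (not (a and (b implies not b)) implies Box Dia not (a and (b implies not b))), w0
2. not (a and (b implies not b)), w0
3. not Box Dia not (a and (b implies not b)), w0
4. not (b implies not b), w0
5. b, w0
6. not Dia not (a and (b implies not b)), w1
7. a and (b implies not b), w1
8. a, w1
9. b implies not b, w1
10. not b, w1
Accessibility: w0Rw0, w0Rw1, w1Rw1
Complete open branch: countermodel on an S4-frame, so not valid in S4, nor in K, T (the same frame is also a K-frame and a T-frame).
S5-tableau for the negation not (not (a and (b implies not b)) implies Box Dia not (a and (b implies not b))):
1. not (not (a and (b implies not b)) implies Box Dia not (a and (b implies not b))), w0
2. not (a and (b implies not b)), w0
3. not Box Dia not (a and (b implies not b)), w0
4. not (b implies not b), w0
5. b, w0
6. not Dia not (a and (b implies not b)), w1
7. a and (b implies not b), w0
8. a, w0
9. b implies not b, w0
10. a and (b implies not b), w1
11. a, w1
12. b implies not b, w1
13. not b, w0
Accessibility: w0Rw0, w0Rw1, w1Rw0, w1Rw1
Branch closes: b and not b both at w0.
Every branch closes (one shown): valid in S5.

S5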